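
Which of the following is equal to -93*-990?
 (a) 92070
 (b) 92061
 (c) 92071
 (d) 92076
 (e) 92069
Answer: a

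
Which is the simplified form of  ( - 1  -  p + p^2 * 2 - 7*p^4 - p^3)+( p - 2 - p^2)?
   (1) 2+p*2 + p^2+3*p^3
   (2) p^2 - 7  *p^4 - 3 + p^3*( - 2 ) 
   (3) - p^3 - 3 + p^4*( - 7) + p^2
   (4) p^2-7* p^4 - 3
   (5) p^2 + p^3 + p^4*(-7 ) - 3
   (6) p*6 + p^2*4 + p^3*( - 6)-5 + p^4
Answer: 3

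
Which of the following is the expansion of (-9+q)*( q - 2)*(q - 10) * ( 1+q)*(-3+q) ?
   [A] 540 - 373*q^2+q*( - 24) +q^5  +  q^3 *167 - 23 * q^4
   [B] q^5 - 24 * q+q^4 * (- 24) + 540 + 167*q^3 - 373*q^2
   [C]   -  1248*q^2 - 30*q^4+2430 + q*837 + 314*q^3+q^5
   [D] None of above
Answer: A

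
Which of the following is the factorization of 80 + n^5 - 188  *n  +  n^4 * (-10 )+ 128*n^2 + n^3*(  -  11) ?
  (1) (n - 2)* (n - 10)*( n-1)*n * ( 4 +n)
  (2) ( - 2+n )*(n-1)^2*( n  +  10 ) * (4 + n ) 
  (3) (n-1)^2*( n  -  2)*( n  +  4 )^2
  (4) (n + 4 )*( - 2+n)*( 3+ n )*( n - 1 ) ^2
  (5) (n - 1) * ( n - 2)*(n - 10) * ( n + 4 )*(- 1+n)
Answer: 5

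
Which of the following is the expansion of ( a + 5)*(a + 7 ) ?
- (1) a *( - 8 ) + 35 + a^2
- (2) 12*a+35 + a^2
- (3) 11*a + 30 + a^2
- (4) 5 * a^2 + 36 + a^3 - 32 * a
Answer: 2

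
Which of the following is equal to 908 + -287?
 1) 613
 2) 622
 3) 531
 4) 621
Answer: 4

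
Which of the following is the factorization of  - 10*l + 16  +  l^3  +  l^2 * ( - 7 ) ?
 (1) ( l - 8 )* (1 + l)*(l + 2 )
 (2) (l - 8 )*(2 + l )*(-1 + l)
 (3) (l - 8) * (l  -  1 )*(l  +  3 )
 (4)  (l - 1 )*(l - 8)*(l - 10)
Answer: 2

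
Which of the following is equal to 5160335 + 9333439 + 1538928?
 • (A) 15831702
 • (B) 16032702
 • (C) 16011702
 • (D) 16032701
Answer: B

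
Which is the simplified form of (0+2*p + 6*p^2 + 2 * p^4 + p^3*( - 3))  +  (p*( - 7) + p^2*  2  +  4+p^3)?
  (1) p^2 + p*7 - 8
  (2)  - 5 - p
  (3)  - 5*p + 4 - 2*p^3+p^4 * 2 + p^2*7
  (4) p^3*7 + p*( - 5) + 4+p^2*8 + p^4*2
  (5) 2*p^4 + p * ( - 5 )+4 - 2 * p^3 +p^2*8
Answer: 5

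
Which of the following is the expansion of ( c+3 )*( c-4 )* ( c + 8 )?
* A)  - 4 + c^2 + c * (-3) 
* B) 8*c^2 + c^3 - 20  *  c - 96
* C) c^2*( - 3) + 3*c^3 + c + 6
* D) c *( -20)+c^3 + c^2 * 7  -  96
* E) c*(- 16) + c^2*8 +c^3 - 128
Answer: D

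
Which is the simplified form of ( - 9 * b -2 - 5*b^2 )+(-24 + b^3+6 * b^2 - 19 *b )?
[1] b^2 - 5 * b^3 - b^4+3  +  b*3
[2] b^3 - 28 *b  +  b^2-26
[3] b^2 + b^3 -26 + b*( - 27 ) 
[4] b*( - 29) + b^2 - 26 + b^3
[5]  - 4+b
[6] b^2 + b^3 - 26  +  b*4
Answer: 2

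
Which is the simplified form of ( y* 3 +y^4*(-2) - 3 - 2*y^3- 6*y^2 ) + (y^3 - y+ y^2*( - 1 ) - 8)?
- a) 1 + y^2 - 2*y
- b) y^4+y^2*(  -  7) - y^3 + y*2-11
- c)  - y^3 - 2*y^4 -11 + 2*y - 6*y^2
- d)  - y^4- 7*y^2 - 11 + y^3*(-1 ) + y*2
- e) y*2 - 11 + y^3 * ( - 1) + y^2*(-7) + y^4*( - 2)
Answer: e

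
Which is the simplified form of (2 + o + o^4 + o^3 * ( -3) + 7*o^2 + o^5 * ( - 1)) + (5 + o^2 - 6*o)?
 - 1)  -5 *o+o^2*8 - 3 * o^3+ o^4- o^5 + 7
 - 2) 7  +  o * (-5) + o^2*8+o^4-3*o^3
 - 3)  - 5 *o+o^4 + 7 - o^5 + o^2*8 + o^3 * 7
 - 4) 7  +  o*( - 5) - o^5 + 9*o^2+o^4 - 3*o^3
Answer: 1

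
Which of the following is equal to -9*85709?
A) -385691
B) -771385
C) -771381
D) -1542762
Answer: C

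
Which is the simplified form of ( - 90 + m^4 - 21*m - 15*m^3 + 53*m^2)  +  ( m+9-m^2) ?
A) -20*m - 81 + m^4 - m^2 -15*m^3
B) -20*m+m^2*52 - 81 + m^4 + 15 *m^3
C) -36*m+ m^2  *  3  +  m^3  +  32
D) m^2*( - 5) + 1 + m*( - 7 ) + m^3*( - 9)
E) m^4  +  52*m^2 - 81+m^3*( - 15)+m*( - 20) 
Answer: E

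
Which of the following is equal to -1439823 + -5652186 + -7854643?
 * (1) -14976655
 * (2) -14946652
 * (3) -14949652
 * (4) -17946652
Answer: 2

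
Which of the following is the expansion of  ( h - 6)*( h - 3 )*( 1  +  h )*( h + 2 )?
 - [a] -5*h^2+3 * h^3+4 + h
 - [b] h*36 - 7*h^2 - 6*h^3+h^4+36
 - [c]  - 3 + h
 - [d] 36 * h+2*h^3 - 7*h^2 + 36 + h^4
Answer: b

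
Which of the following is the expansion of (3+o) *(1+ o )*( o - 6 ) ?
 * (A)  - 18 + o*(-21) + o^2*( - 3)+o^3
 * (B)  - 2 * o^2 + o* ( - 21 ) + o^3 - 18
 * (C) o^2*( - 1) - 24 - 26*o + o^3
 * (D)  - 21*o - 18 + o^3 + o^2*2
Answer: B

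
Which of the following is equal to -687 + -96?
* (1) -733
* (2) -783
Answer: 2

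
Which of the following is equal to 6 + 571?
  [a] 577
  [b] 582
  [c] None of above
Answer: a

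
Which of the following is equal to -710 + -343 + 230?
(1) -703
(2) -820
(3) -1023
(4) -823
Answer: 4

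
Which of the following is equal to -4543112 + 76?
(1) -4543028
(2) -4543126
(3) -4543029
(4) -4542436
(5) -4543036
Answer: 5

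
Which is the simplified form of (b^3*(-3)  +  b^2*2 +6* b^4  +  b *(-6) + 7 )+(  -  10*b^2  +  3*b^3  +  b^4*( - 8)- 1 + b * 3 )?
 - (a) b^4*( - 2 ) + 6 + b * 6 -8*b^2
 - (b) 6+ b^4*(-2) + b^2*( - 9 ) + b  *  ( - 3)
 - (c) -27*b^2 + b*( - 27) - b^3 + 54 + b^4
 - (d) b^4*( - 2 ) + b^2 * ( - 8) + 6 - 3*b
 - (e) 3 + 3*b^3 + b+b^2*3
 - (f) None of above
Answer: d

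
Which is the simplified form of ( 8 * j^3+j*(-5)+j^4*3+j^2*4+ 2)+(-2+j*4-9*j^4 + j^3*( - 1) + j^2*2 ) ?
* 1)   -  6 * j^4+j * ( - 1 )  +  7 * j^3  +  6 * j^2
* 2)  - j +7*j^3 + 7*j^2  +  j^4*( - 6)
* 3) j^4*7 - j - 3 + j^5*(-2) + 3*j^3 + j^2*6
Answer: 1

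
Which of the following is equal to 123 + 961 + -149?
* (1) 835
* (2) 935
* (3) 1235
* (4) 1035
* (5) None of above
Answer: 2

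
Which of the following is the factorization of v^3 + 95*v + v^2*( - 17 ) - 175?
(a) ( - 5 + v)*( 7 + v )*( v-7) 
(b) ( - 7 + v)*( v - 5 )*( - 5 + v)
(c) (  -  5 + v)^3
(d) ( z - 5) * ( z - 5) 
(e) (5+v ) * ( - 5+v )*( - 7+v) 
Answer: b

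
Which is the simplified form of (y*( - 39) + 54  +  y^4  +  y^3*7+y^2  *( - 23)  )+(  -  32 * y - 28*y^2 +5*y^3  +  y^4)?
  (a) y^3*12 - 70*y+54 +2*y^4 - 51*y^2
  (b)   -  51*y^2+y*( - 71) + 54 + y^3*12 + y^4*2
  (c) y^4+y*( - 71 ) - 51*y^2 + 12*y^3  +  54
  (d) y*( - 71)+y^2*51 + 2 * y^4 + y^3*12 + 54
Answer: b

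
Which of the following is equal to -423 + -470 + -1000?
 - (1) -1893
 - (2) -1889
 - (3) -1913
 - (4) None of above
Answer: 1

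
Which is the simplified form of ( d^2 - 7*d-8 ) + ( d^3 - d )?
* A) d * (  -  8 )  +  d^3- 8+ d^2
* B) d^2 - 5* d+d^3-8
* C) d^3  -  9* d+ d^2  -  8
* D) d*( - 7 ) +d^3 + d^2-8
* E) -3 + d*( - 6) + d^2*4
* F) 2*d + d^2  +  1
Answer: A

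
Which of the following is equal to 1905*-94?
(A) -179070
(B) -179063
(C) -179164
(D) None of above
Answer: A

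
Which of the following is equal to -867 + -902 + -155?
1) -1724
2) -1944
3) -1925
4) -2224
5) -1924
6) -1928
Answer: 5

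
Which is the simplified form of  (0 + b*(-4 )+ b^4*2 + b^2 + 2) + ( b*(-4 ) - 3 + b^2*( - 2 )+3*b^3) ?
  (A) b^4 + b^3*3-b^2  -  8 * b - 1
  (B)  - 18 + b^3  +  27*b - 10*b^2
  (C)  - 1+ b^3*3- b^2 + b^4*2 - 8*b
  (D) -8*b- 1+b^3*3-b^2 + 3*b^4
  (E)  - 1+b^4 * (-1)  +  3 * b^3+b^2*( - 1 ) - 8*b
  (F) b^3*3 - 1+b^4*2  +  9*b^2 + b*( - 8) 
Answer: C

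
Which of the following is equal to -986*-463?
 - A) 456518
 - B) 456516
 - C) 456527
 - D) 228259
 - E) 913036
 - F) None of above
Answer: A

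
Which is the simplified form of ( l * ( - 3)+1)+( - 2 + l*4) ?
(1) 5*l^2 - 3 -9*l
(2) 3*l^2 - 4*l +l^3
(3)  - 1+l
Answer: 3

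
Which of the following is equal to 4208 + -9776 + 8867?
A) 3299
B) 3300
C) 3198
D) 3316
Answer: A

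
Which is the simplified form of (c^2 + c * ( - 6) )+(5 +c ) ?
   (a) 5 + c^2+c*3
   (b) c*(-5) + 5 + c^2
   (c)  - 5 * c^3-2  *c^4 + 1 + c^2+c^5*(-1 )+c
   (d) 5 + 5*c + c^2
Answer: b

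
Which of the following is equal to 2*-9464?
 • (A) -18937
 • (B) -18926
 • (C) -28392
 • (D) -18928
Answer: D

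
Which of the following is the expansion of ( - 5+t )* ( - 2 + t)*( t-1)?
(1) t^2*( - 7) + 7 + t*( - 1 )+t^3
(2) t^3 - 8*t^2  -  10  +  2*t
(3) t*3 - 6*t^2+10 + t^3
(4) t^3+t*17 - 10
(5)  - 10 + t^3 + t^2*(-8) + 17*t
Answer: 5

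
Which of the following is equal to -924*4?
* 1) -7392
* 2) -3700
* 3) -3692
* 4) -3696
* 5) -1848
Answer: 4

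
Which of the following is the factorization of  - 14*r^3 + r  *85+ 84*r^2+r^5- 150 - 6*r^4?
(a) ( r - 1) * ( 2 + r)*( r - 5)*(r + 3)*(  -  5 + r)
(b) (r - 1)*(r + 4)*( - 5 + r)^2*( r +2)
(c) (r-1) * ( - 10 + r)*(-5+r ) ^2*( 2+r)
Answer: a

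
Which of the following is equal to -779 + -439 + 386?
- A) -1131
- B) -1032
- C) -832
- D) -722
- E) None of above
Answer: C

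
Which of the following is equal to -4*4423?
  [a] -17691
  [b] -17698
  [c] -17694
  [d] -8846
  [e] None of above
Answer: e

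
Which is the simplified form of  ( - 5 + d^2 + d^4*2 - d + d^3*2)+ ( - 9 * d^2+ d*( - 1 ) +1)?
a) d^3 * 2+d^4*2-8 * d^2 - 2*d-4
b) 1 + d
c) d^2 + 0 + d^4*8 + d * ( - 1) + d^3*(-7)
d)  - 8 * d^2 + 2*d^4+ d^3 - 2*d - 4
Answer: a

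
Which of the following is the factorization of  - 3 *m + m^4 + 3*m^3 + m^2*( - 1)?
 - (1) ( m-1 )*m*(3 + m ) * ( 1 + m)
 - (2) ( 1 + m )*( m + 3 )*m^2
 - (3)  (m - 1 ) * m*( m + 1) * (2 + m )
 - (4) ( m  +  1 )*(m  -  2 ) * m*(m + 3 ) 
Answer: 1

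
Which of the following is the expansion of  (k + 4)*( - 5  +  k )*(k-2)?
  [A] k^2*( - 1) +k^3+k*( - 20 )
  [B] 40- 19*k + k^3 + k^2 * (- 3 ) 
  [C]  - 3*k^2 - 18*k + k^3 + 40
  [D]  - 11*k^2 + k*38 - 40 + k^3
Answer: C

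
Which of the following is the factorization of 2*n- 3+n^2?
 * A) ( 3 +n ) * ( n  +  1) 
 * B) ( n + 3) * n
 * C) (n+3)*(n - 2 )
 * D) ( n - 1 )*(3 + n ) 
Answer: D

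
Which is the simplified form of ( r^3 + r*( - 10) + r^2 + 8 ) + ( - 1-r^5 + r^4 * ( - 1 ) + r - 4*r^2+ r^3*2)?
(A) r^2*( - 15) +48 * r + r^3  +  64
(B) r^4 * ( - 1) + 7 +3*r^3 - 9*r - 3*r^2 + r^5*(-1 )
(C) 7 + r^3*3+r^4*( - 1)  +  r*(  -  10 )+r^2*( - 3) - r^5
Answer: B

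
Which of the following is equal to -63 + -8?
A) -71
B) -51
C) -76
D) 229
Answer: A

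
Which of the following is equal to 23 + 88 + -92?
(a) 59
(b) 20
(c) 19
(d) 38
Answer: c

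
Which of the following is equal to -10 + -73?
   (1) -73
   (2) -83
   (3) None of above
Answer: 2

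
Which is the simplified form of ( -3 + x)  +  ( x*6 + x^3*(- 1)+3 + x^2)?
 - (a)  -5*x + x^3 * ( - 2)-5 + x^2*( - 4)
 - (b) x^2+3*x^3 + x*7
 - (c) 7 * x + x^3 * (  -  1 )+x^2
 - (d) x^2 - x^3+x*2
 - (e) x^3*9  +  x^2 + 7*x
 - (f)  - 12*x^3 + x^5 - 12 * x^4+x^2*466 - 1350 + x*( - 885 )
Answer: c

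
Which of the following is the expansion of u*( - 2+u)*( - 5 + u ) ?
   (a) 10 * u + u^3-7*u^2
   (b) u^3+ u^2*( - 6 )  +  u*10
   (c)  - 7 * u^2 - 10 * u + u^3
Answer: a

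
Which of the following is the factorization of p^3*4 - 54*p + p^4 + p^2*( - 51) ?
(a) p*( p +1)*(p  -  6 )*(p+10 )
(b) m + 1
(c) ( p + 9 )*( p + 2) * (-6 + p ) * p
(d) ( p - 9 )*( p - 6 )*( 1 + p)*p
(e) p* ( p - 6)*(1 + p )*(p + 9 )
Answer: e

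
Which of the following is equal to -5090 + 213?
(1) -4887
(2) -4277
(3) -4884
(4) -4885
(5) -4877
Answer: 5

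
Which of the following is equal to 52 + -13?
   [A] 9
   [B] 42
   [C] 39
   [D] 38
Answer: C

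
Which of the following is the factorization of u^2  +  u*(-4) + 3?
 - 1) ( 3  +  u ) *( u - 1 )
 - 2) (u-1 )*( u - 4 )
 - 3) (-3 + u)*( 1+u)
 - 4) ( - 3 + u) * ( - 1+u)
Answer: 4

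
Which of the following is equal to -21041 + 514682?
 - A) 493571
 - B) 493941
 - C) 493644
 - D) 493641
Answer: D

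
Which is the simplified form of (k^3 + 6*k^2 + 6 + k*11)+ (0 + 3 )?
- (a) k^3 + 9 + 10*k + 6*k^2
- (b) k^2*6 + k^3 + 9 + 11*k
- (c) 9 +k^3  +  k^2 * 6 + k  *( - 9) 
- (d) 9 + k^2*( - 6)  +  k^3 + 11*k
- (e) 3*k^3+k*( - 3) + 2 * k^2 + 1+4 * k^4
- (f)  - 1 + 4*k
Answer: b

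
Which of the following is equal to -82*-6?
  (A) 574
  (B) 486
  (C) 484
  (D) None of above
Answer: D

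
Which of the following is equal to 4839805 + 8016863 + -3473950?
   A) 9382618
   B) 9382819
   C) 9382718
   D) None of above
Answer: C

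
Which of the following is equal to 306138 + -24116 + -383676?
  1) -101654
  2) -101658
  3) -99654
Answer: 1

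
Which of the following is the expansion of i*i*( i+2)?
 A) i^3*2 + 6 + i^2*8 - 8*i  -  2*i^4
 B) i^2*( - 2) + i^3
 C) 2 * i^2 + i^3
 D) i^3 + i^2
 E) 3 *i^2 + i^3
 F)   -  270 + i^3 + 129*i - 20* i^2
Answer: C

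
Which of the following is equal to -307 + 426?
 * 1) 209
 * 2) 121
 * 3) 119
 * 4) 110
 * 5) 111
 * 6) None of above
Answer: 3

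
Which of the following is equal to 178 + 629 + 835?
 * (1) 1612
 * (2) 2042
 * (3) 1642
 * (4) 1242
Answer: 3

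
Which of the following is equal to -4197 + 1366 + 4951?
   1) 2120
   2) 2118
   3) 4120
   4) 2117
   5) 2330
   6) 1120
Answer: 1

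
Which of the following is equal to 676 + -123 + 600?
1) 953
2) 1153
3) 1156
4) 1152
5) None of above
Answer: 2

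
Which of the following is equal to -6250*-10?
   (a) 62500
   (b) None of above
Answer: a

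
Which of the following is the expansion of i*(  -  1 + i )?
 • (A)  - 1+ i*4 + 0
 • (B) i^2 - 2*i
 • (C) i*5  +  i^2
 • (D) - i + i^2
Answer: D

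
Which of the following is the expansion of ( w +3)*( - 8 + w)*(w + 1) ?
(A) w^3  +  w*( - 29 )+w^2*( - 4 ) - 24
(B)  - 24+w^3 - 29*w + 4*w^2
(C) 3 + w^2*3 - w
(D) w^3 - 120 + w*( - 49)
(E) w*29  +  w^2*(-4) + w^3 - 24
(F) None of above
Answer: A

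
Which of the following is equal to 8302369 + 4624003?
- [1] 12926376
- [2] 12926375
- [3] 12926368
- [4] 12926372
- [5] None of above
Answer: 4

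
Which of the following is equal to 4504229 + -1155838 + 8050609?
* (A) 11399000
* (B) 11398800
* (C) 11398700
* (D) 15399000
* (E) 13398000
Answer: A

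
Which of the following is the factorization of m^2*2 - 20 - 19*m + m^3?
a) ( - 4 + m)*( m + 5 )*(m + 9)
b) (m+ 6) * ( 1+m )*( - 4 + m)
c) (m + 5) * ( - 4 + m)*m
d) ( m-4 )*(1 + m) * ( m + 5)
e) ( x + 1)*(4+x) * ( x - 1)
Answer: d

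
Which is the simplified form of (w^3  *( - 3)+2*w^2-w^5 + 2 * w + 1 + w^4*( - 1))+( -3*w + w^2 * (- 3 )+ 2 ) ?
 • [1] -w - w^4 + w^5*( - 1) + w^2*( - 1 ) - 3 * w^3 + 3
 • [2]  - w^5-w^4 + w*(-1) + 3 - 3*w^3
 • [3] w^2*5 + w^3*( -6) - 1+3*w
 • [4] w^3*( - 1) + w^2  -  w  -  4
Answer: 1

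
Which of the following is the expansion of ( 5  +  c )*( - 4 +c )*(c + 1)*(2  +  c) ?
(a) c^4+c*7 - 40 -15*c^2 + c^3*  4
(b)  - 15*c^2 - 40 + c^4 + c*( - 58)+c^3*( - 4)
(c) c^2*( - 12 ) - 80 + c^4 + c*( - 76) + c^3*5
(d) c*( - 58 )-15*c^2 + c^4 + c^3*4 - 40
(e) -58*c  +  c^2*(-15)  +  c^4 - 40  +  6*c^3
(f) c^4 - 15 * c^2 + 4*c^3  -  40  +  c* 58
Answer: d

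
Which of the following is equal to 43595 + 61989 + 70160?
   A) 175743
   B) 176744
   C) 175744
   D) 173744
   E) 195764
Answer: C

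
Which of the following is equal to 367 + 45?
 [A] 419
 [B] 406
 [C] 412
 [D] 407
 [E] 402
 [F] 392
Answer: C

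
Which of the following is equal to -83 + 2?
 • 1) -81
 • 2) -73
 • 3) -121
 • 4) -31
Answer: 1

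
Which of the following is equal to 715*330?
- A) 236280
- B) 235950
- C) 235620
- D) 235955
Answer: B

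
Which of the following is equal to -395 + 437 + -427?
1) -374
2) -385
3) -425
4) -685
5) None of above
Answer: 2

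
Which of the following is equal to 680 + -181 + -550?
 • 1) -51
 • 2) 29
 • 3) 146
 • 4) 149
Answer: 1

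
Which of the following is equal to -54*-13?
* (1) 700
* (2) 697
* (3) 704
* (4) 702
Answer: 4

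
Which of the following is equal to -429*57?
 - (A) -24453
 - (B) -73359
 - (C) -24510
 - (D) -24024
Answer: A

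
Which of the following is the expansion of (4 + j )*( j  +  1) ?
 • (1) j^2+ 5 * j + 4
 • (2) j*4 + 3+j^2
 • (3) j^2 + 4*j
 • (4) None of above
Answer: 1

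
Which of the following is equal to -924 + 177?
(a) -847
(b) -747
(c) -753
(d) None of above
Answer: b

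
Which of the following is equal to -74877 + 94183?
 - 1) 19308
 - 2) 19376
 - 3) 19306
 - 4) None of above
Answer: 3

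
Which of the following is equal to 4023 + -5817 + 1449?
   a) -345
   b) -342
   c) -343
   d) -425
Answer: a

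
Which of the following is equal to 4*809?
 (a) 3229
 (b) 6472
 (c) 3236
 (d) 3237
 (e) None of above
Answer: c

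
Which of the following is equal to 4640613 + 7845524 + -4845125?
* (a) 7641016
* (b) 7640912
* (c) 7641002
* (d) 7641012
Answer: d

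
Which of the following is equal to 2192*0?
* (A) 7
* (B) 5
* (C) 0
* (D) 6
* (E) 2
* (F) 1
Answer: C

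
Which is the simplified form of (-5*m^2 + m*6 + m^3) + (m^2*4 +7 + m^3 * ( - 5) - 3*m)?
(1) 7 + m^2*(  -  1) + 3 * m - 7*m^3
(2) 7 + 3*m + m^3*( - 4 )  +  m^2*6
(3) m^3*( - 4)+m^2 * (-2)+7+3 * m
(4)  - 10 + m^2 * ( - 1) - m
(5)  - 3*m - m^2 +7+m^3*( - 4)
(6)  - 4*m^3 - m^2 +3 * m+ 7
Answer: 6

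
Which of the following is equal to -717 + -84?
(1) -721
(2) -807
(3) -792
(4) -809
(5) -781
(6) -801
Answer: 6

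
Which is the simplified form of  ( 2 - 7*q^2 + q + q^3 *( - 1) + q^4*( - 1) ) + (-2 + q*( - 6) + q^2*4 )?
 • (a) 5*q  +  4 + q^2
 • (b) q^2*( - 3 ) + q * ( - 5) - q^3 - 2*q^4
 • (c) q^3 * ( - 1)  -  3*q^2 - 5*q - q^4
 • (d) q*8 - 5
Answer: c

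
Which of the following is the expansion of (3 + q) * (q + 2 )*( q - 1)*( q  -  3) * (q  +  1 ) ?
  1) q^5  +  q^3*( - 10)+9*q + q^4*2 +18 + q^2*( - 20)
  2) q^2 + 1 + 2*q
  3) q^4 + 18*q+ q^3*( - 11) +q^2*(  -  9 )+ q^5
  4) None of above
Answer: 1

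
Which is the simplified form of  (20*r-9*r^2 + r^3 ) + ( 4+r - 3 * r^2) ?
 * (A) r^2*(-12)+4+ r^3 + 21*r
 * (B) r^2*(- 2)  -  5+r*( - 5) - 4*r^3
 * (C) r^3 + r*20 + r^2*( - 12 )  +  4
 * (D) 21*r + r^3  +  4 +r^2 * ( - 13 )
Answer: A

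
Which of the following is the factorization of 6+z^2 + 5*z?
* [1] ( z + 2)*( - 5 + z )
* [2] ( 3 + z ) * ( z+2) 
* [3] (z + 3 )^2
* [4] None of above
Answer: 2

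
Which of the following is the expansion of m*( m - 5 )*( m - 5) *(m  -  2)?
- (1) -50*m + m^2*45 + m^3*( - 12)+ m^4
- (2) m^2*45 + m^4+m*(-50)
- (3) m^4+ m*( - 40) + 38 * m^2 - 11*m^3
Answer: 1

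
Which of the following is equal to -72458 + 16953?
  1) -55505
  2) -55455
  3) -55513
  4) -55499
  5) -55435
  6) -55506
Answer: 1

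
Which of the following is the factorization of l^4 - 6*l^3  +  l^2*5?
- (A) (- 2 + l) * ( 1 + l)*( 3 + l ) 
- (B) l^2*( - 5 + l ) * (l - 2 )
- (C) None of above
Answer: C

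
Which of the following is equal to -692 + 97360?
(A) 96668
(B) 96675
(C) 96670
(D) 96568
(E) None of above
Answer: A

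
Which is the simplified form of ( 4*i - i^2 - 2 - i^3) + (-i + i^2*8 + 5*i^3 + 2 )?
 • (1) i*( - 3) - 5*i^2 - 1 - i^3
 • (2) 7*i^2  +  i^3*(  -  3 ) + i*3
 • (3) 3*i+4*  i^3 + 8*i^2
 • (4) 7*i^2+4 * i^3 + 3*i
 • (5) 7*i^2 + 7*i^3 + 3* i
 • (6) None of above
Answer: 4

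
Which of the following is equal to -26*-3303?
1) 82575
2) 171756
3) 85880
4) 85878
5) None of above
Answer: 4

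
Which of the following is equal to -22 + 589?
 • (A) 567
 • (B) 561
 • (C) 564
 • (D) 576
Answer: A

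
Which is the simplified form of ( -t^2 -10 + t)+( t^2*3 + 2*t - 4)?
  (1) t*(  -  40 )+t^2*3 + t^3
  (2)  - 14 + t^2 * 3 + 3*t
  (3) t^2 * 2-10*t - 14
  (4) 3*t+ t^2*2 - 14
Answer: 4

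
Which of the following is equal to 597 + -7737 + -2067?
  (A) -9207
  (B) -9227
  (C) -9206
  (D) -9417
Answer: A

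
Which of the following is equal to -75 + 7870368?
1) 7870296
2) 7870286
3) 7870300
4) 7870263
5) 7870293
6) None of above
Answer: 5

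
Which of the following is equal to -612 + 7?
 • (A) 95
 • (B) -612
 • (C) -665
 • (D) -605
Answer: D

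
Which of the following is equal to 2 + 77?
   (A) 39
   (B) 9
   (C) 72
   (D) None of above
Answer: D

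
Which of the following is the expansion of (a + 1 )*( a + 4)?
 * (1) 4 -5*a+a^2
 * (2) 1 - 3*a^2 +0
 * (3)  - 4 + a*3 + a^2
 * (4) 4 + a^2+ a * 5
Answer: 4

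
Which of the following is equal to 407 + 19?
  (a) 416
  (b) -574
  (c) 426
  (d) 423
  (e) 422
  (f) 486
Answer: c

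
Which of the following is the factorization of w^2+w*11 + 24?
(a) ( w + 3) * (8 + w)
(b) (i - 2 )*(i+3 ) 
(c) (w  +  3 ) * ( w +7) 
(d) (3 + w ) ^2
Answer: a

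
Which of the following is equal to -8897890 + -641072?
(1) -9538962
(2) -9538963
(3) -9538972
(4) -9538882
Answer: 1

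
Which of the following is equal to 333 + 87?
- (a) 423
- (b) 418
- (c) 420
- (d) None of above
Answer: c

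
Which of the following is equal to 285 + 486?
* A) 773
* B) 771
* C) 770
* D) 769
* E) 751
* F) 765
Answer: B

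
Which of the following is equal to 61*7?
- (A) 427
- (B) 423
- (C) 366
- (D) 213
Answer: A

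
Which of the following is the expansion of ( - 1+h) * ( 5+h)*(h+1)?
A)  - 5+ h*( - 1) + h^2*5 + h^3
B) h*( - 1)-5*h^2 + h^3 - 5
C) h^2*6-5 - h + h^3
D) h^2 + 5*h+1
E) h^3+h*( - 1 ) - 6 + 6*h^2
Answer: A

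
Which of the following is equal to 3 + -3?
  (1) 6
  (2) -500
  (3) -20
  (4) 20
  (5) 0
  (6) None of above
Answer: 5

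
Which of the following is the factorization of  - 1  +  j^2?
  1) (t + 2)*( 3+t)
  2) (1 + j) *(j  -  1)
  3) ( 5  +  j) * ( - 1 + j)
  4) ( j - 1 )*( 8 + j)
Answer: 2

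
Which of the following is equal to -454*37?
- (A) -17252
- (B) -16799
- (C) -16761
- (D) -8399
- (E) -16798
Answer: E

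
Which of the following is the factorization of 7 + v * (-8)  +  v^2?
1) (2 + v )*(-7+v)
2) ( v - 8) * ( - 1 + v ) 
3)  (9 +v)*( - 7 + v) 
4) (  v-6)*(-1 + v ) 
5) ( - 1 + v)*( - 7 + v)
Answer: 5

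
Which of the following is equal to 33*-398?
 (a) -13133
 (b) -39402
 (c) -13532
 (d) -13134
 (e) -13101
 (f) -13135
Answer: d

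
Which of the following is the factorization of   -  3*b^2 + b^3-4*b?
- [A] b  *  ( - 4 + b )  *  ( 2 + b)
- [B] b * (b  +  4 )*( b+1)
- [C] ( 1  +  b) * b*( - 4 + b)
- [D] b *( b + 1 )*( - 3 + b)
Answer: C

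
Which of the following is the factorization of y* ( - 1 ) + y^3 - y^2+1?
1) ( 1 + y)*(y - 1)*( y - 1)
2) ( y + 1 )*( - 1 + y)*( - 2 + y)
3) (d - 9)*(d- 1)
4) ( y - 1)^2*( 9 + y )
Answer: 1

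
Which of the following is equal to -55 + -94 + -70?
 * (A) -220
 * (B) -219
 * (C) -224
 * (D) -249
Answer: B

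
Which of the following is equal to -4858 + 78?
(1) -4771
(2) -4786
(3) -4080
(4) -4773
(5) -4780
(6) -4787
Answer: 5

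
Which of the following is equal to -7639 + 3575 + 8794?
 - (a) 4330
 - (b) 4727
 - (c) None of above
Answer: c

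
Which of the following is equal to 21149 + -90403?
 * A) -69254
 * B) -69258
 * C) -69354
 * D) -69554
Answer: A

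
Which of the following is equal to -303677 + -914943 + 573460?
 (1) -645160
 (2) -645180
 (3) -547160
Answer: 1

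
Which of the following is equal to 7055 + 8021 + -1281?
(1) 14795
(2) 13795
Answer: 2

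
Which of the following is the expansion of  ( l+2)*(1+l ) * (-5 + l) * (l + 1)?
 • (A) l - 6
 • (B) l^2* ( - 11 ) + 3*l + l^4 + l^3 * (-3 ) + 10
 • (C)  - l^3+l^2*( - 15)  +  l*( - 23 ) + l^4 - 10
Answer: C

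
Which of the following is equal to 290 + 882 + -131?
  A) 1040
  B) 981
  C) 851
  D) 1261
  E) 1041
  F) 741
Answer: E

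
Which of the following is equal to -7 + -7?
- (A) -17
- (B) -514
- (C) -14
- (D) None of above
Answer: C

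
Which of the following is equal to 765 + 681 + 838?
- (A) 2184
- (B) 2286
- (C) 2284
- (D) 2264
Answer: C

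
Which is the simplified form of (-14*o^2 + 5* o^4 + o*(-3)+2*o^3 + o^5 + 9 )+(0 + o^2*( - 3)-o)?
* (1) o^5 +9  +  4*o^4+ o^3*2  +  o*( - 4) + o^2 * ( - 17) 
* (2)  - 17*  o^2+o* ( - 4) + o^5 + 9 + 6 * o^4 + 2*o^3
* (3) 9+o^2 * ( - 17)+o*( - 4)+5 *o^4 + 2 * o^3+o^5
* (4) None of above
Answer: 3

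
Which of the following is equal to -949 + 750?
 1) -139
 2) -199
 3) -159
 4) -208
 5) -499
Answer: 2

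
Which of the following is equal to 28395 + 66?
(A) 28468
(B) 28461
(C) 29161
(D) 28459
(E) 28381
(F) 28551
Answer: B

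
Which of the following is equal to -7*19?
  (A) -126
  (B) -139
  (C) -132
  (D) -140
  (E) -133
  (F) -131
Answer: E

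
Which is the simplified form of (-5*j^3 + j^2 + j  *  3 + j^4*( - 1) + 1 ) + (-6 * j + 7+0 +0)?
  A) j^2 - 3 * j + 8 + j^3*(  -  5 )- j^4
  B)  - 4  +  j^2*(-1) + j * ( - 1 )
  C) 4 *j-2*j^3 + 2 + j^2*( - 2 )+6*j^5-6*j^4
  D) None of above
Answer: A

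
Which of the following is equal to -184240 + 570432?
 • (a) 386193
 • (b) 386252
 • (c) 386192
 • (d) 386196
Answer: c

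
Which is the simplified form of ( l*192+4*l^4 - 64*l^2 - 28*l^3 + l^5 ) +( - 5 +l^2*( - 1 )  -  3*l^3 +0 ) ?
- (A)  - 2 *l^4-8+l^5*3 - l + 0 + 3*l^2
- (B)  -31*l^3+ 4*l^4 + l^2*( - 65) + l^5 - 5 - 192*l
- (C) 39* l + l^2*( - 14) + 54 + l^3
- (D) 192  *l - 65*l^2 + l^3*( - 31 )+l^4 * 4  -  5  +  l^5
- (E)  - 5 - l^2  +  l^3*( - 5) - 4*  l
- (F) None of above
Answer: D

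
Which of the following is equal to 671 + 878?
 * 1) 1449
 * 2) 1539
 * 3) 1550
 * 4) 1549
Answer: 4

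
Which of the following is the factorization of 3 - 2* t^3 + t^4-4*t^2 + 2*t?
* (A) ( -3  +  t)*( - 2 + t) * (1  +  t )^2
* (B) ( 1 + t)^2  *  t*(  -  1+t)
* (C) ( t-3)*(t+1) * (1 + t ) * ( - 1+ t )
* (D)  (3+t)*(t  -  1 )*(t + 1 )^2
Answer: C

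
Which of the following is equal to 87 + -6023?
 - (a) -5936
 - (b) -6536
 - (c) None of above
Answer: a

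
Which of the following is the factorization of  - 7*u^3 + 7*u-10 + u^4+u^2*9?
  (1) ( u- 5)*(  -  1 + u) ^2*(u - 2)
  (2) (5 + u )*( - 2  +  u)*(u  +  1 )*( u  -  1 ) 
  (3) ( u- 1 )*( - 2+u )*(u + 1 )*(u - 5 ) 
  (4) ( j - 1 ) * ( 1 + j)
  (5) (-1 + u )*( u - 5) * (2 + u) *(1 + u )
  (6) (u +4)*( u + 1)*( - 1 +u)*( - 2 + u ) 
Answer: 3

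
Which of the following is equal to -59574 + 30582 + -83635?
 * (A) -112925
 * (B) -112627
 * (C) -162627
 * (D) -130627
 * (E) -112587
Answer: B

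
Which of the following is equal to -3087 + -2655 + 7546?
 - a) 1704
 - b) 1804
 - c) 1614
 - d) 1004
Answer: b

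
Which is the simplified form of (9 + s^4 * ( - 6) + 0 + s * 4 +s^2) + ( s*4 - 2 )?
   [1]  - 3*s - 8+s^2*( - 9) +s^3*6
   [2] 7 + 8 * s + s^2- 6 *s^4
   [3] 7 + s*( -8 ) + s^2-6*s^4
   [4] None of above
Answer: 2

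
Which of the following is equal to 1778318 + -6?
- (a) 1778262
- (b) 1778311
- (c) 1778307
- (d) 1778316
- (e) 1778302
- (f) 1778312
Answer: f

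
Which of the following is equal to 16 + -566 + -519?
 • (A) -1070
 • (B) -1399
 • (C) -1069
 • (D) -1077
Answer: C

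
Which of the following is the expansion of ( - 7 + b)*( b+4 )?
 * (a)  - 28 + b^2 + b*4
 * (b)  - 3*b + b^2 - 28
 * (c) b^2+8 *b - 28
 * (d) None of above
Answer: b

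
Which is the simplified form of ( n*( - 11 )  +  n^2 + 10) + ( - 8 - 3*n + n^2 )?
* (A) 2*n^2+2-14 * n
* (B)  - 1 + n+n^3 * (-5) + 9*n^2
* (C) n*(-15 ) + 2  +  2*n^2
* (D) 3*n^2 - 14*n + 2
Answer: A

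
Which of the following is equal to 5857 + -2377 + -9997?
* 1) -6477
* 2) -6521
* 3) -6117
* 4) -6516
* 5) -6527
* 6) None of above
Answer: 6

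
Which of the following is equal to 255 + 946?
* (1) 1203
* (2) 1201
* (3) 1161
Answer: 2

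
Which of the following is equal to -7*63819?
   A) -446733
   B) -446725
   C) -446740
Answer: A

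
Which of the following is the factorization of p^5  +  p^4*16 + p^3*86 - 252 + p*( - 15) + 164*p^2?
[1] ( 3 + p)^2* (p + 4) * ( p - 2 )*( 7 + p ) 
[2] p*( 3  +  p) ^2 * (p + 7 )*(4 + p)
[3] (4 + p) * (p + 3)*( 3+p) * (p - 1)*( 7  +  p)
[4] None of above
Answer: 3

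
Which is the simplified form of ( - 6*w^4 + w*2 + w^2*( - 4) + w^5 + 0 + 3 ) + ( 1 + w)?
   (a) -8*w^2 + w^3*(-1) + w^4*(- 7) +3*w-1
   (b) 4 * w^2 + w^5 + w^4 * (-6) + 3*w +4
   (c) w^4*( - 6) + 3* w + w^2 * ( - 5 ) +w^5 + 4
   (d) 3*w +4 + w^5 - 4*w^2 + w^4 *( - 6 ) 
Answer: d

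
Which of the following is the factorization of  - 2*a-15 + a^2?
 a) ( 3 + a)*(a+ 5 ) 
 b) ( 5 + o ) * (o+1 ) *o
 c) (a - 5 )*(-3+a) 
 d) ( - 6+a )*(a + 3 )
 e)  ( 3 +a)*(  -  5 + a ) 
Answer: e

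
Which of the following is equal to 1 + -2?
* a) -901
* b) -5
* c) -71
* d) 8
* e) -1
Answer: e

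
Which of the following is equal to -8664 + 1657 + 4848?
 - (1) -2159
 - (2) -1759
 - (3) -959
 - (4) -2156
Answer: 1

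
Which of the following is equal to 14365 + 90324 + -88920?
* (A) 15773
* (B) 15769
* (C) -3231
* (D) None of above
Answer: B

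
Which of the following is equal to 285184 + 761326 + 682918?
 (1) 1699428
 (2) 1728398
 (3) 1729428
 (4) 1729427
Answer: 3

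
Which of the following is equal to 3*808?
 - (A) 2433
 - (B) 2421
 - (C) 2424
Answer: C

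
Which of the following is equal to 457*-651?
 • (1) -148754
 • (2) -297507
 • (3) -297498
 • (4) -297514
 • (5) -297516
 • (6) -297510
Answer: 2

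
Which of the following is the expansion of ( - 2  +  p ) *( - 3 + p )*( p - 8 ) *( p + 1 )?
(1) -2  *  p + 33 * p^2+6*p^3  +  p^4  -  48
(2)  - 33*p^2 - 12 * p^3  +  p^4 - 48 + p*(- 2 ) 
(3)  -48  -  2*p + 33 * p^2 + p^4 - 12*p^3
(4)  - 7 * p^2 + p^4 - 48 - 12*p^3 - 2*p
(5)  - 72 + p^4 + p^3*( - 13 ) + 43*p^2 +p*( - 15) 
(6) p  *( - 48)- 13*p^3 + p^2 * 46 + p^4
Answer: 3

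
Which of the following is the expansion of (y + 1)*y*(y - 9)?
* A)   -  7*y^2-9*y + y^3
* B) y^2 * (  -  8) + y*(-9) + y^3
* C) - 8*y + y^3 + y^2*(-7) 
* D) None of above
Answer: B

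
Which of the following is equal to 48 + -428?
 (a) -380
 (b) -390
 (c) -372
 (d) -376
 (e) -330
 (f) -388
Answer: a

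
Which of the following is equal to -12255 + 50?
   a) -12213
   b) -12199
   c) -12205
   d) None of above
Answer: c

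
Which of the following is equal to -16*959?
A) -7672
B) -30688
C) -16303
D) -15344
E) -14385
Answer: D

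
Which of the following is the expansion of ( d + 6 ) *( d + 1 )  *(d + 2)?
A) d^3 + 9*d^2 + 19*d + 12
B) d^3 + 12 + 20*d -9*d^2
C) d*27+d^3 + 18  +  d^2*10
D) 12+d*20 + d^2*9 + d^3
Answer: D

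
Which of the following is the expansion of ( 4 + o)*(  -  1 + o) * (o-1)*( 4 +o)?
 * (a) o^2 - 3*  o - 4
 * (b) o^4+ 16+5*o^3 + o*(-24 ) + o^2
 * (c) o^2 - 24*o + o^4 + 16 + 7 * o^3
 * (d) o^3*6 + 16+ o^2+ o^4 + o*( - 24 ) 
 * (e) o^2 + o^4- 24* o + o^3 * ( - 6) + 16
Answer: d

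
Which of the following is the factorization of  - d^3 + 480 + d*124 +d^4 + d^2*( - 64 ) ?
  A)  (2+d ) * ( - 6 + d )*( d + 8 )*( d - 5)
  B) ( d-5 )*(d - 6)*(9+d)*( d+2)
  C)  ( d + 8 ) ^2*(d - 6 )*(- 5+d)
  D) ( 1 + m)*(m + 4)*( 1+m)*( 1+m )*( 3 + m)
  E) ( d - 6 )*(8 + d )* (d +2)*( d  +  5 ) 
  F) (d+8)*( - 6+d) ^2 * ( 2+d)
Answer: A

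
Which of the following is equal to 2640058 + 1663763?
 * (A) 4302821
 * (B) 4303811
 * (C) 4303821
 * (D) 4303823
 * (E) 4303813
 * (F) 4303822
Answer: C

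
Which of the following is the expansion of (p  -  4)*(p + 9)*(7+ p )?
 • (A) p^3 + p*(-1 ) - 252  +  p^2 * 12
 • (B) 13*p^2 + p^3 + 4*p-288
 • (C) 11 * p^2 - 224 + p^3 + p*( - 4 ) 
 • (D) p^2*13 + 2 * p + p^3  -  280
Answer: A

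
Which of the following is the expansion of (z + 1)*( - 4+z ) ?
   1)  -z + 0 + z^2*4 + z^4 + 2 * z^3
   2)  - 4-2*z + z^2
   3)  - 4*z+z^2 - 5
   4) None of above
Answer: 4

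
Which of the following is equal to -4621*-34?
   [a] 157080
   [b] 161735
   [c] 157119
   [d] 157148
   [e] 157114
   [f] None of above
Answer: e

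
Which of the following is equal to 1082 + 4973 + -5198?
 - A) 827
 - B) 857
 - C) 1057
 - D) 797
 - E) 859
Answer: B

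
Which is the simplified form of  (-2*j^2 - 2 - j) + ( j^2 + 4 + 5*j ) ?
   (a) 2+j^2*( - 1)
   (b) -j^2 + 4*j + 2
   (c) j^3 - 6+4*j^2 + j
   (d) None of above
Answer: b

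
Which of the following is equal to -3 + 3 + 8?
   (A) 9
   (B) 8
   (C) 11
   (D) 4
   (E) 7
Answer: B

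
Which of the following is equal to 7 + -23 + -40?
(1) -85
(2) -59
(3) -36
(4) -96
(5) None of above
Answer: 5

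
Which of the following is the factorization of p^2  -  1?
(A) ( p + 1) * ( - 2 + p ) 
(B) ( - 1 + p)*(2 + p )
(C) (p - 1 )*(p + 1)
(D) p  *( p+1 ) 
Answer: C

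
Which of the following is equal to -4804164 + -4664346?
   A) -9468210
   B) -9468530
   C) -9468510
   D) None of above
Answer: C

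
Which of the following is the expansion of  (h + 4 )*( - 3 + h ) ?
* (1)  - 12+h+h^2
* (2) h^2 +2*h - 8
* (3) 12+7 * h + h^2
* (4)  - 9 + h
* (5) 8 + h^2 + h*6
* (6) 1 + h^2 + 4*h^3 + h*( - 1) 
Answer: 1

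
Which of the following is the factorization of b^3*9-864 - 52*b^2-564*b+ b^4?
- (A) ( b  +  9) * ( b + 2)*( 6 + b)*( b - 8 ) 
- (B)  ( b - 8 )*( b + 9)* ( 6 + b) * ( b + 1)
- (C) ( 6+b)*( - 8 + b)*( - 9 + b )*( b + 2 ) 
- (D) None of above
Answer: A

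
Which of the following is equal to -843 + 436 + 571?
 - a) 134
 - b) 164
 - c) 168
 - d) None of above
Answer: b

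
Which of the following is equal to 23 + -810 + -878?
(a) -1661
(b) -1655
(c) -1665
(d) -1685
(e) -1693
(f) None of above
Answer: c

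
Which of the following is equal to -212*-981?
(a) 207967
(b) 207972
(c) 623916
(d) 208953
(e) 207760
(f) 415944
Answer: b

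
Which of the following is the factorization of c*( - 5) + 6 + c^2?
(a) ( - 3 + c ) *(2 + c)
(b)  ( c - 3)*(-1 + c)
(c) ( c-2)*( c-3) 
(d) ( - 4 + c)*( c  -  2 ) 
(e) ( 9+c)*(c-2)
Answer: c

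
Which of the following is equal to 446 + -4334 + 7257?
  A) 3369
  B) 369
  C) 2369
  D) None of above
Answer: A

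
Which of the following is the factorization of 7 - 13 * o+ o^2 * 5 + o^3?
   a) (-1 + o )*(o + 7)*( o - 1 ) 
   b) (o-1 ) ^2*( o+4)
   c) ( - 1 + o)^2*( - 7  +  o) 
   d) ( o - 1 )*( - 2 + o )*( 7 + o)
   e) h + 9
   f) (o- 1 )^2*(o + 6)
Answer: a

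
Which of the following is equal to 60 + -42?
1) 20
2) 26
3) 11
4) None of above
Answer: 4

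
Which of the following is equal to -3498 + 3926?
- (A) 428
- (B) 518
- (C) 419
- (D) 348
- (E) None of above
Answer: A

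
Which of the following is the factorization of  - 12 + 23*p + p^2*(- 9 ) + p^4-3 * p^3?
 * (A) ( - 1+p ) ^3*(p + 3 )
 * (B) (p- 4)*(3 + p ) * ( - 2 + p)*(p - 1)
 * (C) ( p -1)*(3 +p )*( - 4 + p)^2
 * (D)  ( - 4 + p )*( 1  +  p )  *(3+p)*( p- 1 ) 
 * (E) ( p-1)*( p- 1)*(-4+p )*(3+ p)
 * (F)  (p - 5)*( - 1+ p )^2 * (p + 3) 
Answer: E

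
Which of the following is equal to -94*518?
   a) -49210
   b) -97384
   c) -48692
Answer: c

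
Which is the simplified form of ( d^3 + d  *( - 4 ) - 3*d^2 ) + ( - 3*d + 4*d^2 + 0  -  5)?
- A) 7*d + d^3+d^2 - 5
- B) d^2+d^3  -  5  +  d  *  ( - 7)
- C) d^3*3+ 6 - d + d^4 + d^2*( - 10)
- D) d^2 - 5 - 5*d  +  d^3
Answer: B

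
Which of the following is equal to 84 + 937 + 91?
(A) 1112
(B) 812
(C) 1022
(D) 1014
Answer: A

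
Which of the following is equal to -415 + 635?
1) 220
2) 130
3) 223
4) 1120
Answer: 1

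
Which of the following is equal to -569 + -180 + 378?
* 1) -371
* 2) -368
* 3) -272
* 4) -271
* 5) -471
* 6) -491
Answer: 1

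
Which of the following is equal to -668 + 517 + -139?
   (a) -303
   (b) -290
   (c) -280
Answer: b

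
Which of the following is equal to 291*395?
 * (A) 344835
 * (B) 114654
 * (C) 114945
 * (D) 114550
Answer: C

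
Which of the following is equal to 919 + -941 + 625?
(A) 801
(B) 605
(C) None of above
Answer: C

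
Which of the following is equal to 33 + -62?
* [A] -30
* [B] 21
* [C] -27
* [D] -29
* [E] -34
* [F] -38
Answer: D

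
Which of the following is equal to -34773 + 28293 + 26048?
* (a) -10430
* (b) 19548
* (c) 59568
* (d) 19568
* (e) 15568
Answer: d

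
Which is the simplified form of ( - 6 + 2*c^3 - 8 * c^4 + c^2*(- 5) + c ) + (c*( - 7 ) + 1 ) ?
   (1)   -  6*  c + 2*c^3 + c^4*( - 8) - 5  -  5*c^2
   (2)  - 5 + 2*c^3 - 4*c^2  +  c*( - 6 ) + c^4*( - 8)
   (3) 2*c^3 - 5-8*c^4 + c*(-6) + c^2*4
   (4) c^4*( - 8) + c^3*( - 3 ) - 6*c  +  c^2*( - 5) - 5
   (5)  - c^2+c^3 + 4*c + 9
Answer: 1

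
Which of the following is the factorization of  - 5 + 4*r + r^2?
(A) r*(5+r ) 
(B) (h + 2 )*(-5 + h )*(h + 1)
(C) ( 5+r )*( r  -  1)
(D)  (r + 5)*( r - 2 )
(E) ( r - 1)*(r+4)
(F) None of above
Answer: C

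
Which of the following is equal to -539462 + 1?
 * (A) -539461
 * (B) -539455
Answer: A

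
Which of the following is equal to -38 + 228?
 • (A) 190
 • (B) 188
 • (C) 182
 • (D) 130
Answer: A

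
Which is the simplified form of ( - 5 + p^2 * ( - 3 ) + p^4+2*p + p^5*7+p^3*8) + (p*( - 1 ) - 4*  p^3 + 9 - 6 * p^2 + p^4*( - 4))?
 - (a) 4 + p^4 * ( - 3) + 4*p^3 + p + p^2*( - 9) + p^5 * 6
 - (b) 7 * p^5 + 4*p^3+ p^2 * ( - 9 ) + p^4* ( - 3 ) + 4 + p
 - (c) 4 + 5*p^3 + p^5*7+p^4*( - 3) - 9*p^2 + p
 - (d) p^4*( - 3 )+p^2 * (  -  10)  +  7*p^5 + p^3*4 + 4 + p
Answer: b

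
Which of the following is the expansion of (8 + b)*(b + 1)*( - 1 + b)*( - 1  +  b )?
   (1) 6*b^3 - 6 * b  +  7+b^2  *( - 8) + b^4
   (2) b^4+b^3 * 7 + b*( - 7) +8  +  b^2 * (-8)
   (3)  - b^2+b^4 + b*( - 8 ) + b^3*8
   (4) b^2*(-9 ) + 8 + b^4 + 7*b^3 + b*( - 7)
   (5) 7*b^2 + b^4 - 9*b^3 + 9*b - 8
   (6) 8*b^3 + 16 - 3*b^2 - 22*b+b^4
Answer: 4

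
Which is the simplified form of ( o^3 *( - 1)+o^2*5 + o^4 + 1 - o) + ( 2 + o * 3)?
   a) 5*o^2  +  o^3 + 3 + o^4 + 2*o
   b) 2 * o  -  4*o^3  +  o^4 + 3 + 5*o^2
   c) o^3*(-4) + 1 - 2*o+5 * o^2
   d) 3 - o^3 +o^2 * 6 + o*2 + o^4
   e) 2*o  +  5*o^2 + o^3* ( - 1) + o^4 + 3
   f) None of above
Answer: e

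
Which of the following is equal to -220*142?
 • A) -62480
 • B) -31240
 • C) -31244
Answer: B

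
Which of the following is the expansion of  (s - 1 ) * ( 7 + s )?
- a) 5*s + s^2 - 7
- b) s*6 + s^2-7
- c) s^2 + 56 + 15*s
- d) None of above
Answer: b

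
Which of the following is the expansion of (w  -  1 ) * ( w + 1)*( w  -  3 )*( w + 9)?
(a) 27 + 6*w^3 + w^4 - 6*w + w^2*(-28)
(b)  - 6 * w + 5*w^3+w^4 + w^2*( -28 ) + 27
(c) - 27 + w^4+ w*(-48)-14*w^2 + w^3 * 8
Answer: a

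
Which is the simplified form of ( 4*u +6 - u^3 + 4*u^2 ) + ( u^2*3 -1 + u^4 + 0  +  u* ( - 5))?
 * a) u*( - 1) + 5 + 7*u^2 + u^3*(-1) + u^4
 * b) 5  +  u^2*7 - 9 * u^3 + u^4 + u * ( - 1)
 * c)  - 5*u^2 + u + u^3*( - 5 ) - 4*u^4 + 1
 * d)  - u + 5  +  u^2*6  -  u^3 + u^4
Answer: a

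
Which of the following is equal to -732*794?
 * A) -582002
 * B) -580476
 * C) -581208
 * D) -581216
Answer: C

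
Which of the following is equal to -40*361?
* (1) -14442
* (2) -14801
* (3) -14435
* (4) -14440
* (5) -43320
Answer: 4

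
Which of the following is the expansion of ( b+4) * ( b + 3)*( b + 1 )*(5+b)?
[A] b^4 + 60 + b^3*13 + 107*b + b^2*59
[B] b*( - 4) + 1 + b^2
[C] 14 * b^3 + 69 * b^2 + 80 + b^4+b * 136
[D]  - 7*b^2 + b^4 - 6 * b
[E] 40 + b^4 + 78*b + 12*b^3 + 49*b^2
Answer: A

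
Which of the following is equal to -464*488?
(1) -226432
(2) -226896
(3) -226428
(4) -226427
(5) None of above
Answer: 1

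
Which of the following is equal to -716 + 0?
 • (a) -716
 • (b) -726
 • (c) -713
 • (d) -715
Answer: a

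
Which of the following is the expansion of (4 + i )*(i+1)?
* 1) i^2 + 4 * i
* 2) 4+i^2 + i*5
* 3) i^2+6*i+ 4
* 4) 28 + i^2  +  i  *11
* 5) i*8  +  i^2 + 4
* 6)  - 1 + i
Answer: 2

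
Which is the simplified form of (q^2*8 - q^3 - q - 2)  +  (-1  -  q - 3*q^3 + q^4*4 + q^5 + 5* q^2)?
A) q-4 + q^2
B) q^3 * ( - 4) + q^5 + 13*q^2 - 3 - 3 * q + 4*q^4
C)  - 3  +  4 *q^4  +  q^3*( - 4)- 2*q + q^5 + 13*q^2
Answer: C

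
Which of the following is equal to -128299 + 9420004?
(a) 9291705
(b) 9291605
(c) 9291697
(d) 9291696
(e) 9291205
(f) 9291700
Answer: a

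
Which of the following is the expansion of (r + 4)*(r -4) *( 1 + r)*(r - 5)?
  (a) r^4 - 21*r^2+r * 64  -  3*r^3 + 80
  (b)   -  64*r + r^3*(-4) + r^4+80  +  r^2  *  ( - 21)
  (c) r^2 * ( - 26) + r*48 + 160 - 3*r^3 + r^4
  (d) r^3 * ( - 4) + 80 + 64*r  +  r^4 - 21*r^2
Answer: d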